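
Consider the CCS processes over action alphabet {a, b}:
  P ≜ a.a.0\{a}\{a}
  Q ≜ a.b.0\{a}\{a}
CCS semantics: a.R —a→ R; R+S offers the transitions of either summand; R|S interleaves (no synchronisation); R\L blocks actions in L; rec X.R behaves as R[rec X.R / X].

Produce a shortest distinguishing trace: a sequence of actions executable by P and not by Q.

aa

LTS(P): 3 reachable states
  s0 = a.a.0\{a}\{a} :: =a=> s1
  s1 = a.0\{a}\{a} :: =a=> s2
  s2 = 0\{a}\{a} :: deadlocked
LTS(Q): 3 reachable states
  t0 = a.b.0\{a}\{a} :: =a=> t1
  t1 = b.0\{a}\{a} :: =b=> t2
  t2 = 0\{a}\{a} :: deadlocked
Trace ⟨aa⟩ through P, begin at {s0}:
  after a @ step 1: {s1}
  after a @ step 2: {s2}
  — P admits the full trace.
Trace ⟨aa⟩ through Q, begin at {t0}:
  after a @ step 1: {t1}
  after a @ step 2: no successor for Q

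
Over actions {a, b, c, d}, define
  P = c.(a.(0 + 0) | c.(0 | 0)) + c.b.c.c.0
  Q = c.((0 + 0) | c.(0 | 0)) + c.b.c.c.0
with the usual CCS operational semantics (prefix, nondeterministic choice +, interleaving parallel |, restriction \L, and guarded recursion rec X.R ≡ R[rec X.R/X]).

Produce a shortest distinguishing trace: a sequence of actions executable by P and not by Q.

ca

Reachable graph of P (9 states):
  s0 = c.(a.(0 + 0) | c.(0 | 0)) + c.b.c.c.0 :: -c-> s1, -c-> s2
  s1 = a.(0 + 0) | c.(0 | 0) :: -a-> s3, -c-> s4
  s2 = b.c.c.0 :: -b-> s5
  s3 = (0 + 0) | c.(0 | 0) :: -c-> s6
  s4 = a.(0 + 0) | (0 | 0) :: -a-> s6
  s5 = c.c.0 :: -c-> s7
  s6 = (0 + 0) | (0 | 0) :: (no moves)
  s7 = c.0 :: -c-> s8
  s8 = 0 :: (no moves)
Reachable graph of Q (7 states):
  t0 = c.((0 + 0) | c.(0 | 0)) + c.b.c.c.0 :: -c-> t1, -c-> t2
  t1 = (0 + 0) | c.(0 | 0) :: -c-> t3
  t2 = b.c.c.0 :: -b-> t4
  t3 = (0 + 0) | (0 | 0) :: (no moves)
  t4 = c.c.0 :: -c-> t5
  t5 = c.0 :: -c-> t6
  t6 = 0 :: (no moves)
Run σ = ⟨ca⟩ on P: start {s0}
  [1] c ⇒ {s1, s2}
  [2] a ⇒ {s3}
  P completes σ.
Run σ = ⟨ca⟩ on Q: start {t0}
  [1] c ⇒ {t1, t2}
  [2] a ⇒ ∅ (Q stuck)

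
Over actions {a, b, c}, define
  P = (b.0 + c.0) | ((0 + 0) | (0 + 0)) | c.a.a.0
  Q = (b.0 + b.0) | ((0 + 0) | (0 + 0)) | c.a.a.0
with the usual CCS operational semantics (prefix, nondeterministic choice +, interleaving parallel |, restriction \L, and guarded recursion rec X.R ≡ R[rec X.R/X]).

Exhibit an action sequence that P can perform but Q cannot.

P's transition system — 8 states:
  s0 = (b.0 + c.0) | ((0 + 0) | (0 + 0)) | c.a.a.0 | -b-> s1, -c-> s1, -c-> s2
  s1 = 0 | ((0 + 0) | (0 + 0)) | c.a.a.0 | -c-> s3
  s2 = (b.0 + c.0) | ((0 + 0) | (0 + 0)) | a.a.0 | -a-> s4, -b-> s3, -c-> s3
  s3 = 0 | ((0 + 0) | (0 + 0)) | a.a.0 | -a-> s5
  s4 = (b.0 + c.0) | ((0 + 0) | (0 + 0)) | a.0 | -a-> s6, -b-> s5, -c-> s5
  s5 = 0 | ((0 + 0) | (0 + 0)) | a.0 | -a-> s7
  s6 = (b.0 + c.0) | ((0 + 0) | (0 + 0)) | 0 | -b-> s7, -c-> s7
  s7 = 0 | ((0 + 0) | (0 + 0)) | 0 | ·
Q's transition system — 8 states:
  t0 = (b.0 + b.0) | ((0 + 0) | (0 + 0)) | c.a.a.0 | -b-> t1, -c-> t2
  t1 = 0 | ((0 + 0) | (0 + 0)) | c.a.a.0 | -c-> t3
  t2 = (b.0 + b.0) | ((0 + 0) | (0 + 0)) | a.a.0 | -a-> t4, -b-> t3
  t3 = 0 | ((0 + 0) | (0 + 0)) | a.a.0 | -a-> t5
  t4 = (b.0 + b.0) | ((0 + 0) | (0 + 0)) | a.0 | -a-> t6, -b-> t5
  t5 = 0 | ((0 + 0) | (0 + 0)) | a.0 | -a-> t7
  t6 = (b.0 + b.0) | ((0 + 0) | (0 + 0)) | 0 | -b-> t7
  t7 = 0 | ((0 + 0) | (0 + 0)) | 0 | ·
Executing cc from P (initial set {s0}):
  after c @ step 1: {s1, s2}
  after c @ step 2: {s3}
  ✓ P
Executing cc from Q (initial set {t0}):
  after c @ step 1: {t2}
  after c @ step 2: no successor for Q

cc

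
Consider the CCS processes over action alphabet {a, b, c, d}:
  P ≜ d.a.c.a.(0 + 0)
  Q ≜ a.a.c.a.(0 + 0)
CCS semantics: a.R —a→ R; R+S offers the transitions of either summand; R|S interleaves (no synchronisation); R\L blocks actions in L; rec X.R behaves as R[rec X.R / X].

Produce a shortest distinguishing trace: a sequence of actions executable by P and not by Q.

d

Reachable graph of P (5 states):
  p0 = d.a.c.a.(0 + 0) ⊢ —d→ p1
  p1 = a.c.a.(0 + 0) ⊢ —a→ p2
  p2 = c.a.(0 + 0) ⊢ —c→ p3
  p3 = a.(0 + 0) ⊢ —a→ p4
  p4 = 0 + 0 ⊢ ∅
Reachable graph of Q (5 states):
  q0 = a.a.c.a.(0 + 0) ⊢ —a→ q1
  q1 = a.c.a.(0 + 0) ⊢ —a→ q2
  q2 = c.a.(0 + 0) ⊢ —c→ q3
  q3 = a.(0 + 0) ⊢ —a→ q4
  q4 = 0 + 0 ⊢ ∅
Trace ⟨d⟩ through P, begin at {p0}:
  after d @ step 1: {p1}
  P completes σ.
Trace ⟨d⟩ through Q, begin at {q0}:
  after d @ step 1: no successor for Q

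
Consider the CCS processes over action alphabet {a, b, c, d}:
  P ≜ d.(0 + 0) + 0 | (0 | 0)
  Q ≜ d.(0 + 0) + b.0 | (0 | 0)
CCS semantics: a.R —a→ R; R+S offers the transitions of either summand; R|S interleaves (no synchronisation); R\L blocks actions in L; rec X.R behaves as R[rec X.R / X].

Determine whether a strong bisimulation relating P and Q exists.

NO

Reachable graph of P (2 states):
  s0 = d.(0 + 0) + 0 | (0 | 0) | —d→ s1
  s1 = 0 + 0 | stopped
Reachable graph of Q (3 states):
  t0 = d.(0 + 0) + b.0 | (0 | 0) | —b→ t1, —d→ t2
  t1 = 0 | (0 | 0) | stopped
  t2 = 0 + 0 | stopped
Partition-refinement fixed point:
  B0 = {s0}
  B1 = {s1, t1, t2}
  B2 = {t0}
s0 ∈ B0, t0 ∈ B2 → different blocks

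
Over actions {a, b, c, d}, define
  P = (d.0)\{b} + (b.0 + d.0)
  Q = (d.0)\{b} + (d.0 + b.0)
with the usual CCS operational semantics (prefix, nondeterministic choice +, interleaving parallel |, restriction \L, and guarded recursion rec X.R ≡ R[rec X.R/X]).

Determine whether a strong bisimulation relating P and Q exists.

Reachable graph of P (3 states):
  m0 = (d.0)\{b} + (b.0 + d.0) → =b=> m1, =d=> m1, =d=> m2
  m1 = 0 → (no moves)
  m2 = 0\{b} → (no moves)
Reachable graph of Q (3 states):
  n0 = (d.0)\{b} + (d.0 + b.0) → =b=> n1, =d=> n1, =d=> n2
  n1 = 0 → (no moves)
  n2 = 0\{b} → (no moves)
Coarsest stable partition (strong bisimilarity classes):
  B0 = {m0, n0}
  B1 = {m1, m2, n1, n2}
m0 ∈ B0, n0 ∈ B0 → same block

bisimilar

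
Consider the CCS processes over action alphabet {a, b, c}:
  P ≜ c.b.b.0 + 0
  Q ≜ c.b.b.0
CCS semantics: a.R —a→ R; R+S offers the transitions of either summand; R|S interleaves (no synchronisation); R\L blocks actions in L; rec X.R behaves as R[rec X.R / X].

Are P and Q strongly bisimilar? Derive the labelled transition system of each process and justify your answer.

P's transition system — 4 states:
  p0 = c.b.b.0 + 0 ⊢ -c-> p1
  p1 = b.b.0 ⊢ -b-> p2
  p2 = b.0 ⊢ -b-> p3
  p3 = 0 ⊢ ·
Q's transition system — 4 states:
  q0 = c.b.b.0 ⊢ -c-> q1
  q1 = b.b.0 ⊢ -b-> q2
  q2 = b.0 ⊢ -b-> q3
  q3 = 0 ⊢ ·
Bisimilarity quotient blocks:
  B0 = {p0, q0}
  B1 = {p1, q1}
  B2 = {p2, q2}
  B3 = {p3, q3}
p0 ∈ B0, q0 ∈ B0 → same block

YES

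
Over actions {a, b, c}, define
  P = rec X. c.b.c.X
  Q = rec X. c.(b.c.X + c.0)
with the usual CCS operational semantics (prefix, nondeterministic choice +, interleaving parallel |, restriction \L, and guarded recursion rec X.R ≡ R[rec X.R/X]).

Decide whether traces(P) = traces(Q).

Reachable graph of P (3 states):
  p0 = rec X. c.b.c.X ⊢ -c-> p1
  p1 = b.c.(rec X. c.b.c.X) ⊢ -b-> p2
  p2 = c.(rec X. c.b.c.X) ⊢ -c-> p0
Reachable graph of Q (4 states):
  q0 = rec X. c.(b.c.X + c.0) ⊢ -c-> q1
  q1 = b.c.(rec X. c.(b.c.X + c.0)) + c.0 ⊢ -b-> q2, -c-> q3
  q2 = c.(rec X. c.(b.c.X + c.0)) ⊢ -c-> q0
  q3 = 0 ⊢ stopped
Executing cc from Q (initial set {q0}):
  after c @ step 1: {q1}
  after c @ step 2: {q3}
  ✓ Q
Executing cc from P (initial set {p0}):
  after c @ step 1: {p1}
  after c @ step 2: ∅  — P cannot continue

trace-distinct — witness ⟨cc⟩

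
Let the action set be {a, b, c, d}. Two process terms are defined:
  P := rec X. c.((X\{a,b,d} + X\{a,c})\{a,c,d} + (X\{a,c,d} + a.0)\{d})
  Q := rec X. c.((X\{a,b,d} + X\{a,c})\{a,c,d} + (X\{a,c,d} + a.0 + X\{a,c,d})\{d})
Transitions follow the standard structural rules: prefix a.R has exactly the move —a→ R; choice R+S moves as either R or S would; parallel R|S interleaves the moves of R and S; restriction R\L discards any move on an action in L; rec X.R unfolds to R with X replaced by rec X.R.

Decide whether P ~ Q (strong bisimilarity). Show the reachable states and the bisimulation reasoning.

YES

LTS(P): 3 reachable states
  s0 = rec X. c.((X\{a,b,d} + X\{a,c})\{a,c,d} + (X\{a,c,d} + a.0)\{d}) ⊢ =c=> s1
  s1 = ((rec X. c.((X\{a,b,d} + X\{a,c})\{a,c,d} + (X\{a,c,d} + a.0)\{d}))\{a,b,d} + (rec X. c.((X\{a,b,d} + X\{a,c})\{a,c,d} + (X\{a,c,d} + a.0)\{d}))\{a,c})\{a,c,d} + ((rec X. c.((X\{a,b,d} + X\{a,c})\{a,c,d} + (X\{a,c,d} + a.0)\{d}))\{a,c,d} + a.0)\{d} ⊢ =a=> s2
  s2 = 0\{d} ⊢ (no moves)
LTS(Q): 3 reachable states
  t0 = rec X. c.((X\{a,b,d} + X\{a,c})\{a,c,d} + (X\{a,c,d} + a.0 + X\{a,c,d})\{d}) ⊢ =c=> t1
  t1 = ((rec X. c.((X\{a,b,d} + X\{a,c})\{a,c,d} + (X\{a,c,d} + a.0 + X\{a,c,d})\{d}))\{a,b,d} + (rec X. c.((X\{a,b,d} + X\{a,c})\{a,c,d} + (X\{a,c,d} + a.0 + X\{a,c,d})\{d}))\{a,c})\{a,c,d} + ((rec X. c.((X\{a,b,d} + X\{a,c})\{a,c,d} + (X\{a,c,d} + a.0 + X\{a,c,d})\{d}))\{a,c,d} + a.0 + (rec X. c.((X\{a,b,d} + X\{a,c})\{a,c,d} + (X\{a,c,d} + a.0 + X\{a,c,d})\{d}))\{a,c,d})\{d} ⊢ =a=> t2
  t2 = 0\{d} ⊢ (no moves)
Bisimilarity quotient blocks:
  B0 = {s0, t0}
  B1 = {s1, t1}
  B2 = {s2, t2}
s0 ∈ B0, t0 ∈ B0 → same block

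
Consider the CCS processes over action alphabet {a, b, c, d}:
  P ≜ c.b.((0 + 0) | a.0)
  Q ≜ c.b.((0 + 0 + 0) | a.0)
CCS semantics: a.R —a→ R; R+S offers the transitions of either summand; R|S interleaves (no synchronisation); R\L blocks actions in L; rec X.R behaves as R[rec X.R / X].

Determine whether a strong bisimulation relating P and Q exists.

LTS(P): 4 reachable states
  s0 = c.b.((0 + 0) | a.0) :: --c--▸ s1
  s1 = b.((0 + 0) | a.0) :: --b--▸ s2
  s2 = (0 + 0) | a.0 :: --a--▸ s3
  s3 = (0 + 0) | 0 :: deadlocked
LTS(Q): 4 reachable states
  t0 = c.b.((0 + 0 + 0) | a.0) :: --c--▸ t1
  t1 = b.((0 + 0 + 0) | a.0) :: --b--▸ t2
  t2 = (0 + 0 + 0) | a.0 :: --a--▸ t3
  t3 = (0 + 0 + 0) | 0 :: deadlocked
Partition-refinement fixed point:
  B0 = {s0, t0}
  B1 = {s1, t1}
  B2 = {s2, t2}
  B3 = {s3, t3}
s0 ∈ B0, t0 ∈ B0 → same block

bisimilar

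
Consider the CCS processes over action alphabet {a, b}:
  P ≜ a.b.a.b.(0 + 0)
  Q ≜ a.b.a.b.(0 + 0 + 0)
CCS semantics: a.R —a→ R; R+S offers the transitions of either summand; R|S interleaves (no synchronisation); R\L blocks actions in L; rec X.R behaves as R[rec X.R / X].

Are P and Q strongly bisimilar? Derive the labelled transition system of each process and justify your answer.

LTS(P): 5 reachable states
  u0 = a.b.a.b.(0 + 0) | --a--▸ u1
  u1 = b.a.b.(0 + 0) | --b--▸ u2
  u2 = a.b.(0 + 0) | --a--▸ u3
  u3 = b.(0 + 0) | --b--▸ u4
  u4 = 0 + 0 | ·
LTS(Q): 5 reachable states
  v0 = a.b.a.b.(0 + 0 + 0) | --a--▸ v1
  v1 = b.a.b.(0 + 0 + 0) | --b--▸ v2
  v2 = a.b.(0 + 0 + 0) | --a--▸ v3
  v3 = b.(0 + 0 + 0) | --b--▸ v4
  v4 = 0 + 0 + 0 | ·
Bisimilarity quotient blocks:
  B0 = {u0, v0}
  B1 = {u1, v1}
  B2 = {u2, v2}
  B3 = {u3, v3}
  B4 = {u4, v4}
u0 ∈ B0, v0 ∈ B0 → same block

P ~ Q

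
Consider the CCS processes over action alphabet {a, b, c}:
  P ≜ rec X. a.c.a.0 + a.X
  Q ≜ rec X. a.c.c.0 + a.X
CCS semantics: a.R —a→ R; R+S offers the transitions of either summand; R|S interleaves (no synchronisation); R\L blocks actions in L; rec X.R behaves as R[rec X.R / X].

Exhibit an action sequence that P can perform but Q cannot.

P's transition system — 4 states:
  p0 = rec X. a.c.a.0 + a.X | ··a··> p0, ··a··> p1
  p1 = c.a.0 | ··c··> p2
  p2 = a.0 | ··a··> p3
  p3 = 0 | deadlocked
Q's transition system — 4 states:
  q0 = rec X. a.c.c.0 + a.X | ··a··> q0, ··a··> q1
  q1 = c.c.0 | ··c··> q2
  q2 = c.0 | ··c··> q3
  q3 = 0 | deadlocked
Trace ⟨aca⟩ through P, begin at {p0}:
  [1] a ⇒ {p0, p1}
  [2] c ⇒ {p2}
  [3] a ⇒ {p3}
  ✓ P
Trace ⟨aca⟩ through Q, begin at {q0}:
  [1] a ⇒ {q0, q1}
  [2] c ⇒ {q2}
  [3] a ⇒ ∅  — Q cannot continue

aca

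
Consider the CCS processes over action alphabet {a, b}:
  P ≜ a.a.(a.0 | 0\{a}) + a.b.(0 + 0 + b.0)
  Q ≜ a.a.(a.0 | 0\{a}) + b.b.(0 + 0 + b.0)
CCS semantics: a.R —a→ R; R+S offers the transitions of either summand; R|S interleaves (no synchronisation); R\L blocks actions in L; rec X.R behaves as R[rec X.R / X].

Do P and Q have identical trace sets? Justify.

trace-distinct — witness ⟨ab⟩

LTS(P): 7 reachable states
  s0 = a.a.(a.0 | 0\{a}) + a.b.(0 + 0 + b.0) → —a→ s1, —a→ s2
  s1 = a.(a.0 | 0\{a}) → —a→ s3
  s2 = b.(0 + 0 + b.0) → —b→ s4
  s3 = a.0 | 0\{a} → —a→ s5
  s4 = 0 + 0 + b.0 → —b→ s6
  s5 = 0 | 0\{a} → stopped
  s6 = 0 → stopped
LTS(Q): 7 reachable states
  t0 = a.a.(a.0 | 0\{a}) + b.b.(0 + 0 + b.0) → —a→ t1, —b→ t2
  t1 = a.(a.0 | 0\{a}) → —a→ t3
  t2 = b.(0 + 0 + b.0) → —b→ t4
  t3 = a.0 | 0\{a} → —a→ t5
  t4 = 0 + 0 + b.0 → —b→ t6
  t5 = 0 | 0\{a} → stopped
  t6 = 0 → stopped
Trace ⟨ab⟩ through P, begin at {s0}:
  [1] a ⇒ {s1, s2}
  [2] b ⇒ {s4}
  — P admits the full trace.
Trace ⟨ab⟩ through Q, begin at {t0}:
  [1] a ⇒ {t1}
  [2] b ⇒ ∅ (Q stuck)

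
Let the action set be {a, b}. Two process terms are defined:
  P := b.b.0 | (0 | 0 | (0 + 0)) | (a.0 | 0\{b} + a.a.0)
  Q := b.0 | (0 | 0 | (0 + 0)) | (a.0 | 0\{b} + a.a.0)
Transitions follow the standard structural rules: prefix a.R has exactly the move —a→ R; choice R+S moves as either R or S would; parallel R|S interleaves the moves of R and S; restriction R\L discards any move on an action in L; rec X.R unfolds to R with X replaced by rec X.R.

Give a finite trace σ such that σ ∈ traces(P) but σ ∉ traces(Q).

bb

P's transition system — 12 states:
  p0 = b.b.0 | (0 | 0 | (0 + 0)) | (a.0 | 0\{b} + a.a.0) :: =a=> p1, =a=> p2, =b=> p3
  p1 = b.b.0 | (0 | 0 | (0 + 0)) | (0 | 0\{b}) :: =b=> p4
  p2 = b.b.0 | (0 | 0 | (0 + 0)) | a.0 :: =a=> p5, =b=> p6
  p3 = b.0 | (0 | 0 | (0 + 0)) | (a.0 | 0\{b} + a.a.0) :: =a=> p4, =a=> p6, =b=> p7
  p4 = b.0 | (0 | 0 | (0 + 0)) | (0 | 0\{b}) :: =b=> p8
  p5 = b.b.0 | (0 | 0 | (0 + 0)) | 0 :: =b=> p9
  p6 = b.0 | (0 | 0 | (0 + 0)) | a.0 :: =a=> p9, =b=> p10
  p7 = 0 | (0 | 0 | (0 + 0)) | (a.0 | 0\{b} + a.a.0) :: =a=> p10, =a=> p8
  p8 = 0 | (0 | 0 | (0 + 0)) | (0 | 0\{b}) :: ∅
  p9 = b.0 | (0 | 0 | (0 + 0)) | 0 :: =b=> p11
  p10 = 0 | (0 | 0 | (0 + 0)) | a.0 :: =a=> p11
  p11 = 0 | (0 | 0 | (0 + 0)) | 0 :: ∅
Q's transition system — 8 states:
  q0 = b.0 | (0 | 0 | (0 + 0)) | (a.0 | 0\{b} + a.a.0) :: =a=> q1, =a=> q2, =b=> q3
  q1 = b.0 | (0 | 0 | (0 + 0)) | (0 | 0\{b}) :: =b=> q4
  q2 = b.0 | (0 | 0 | (0 + 0)) | a.0 :: =a=> q5, =b=> q6
  q3 = 0 | (0 | 0 | (0 + 0)) | (a.0 | 0\{b} + a.a.0) :: =a=> q4, =a=> q6
  q4 = 0 | (0 | 0 | (0 + 0)) | (0 | 0\{b}) :: ∅
  q5 = b.0 | (0 | 0 | (0 + 0)) | 0 :: =b=> q7
  q6 = 0 | (0 | 0 | (0 + 0)) | a.0 :: =a=> q7
  q7 = 0 | (0 | 0 | (0 + 0)) | 0 :: ∅
Run σ = ⟨bb⟩ on P: start {p0}
  after b @ step 1: {p3}
  after b @ step 2: {p7}
  P completes σ.
Run σ = ⟨bb⟩ on Q: start {q0}
  after b @ step 1: {q3}
  after b @ step 2: no successor for Q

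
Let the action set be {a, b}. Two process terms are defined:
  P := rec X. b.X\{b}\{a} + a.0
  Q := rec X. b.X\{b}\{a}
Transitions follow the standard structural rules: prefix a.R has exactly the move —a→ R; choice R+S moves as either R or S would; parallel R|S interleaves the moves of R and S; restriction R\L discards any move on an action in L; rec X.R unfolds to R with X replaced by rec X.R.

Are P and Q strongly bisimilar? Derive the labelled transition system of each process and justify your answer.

NO

Reachable graph of P (3 states):
  p0 = rec X. b.X\{b}\{a} + a.0 ⊢ -a-> p1, -b-> p2
  p1 = 0 ⊢ stopped
  p2 = (rec X. b.X\{b}\{a} + a.0)\{b}\{a} ⊢ stopped
Reachable graph of Q (2 states):
  q0 = rec X. b.X\{b}\{a} ⊢ -b-> q1
  q1 = (rec X. b.X\{b}\{a})\{b}\{a} ⊢ stopped
Coarsest stable partition (strong bisimilarity classes):
  B0 = {p0}
  B1 = {p1, p2, q1}
  B2 = {q0}
p0 ∈ B0, q0 ∈ B2 → different blocks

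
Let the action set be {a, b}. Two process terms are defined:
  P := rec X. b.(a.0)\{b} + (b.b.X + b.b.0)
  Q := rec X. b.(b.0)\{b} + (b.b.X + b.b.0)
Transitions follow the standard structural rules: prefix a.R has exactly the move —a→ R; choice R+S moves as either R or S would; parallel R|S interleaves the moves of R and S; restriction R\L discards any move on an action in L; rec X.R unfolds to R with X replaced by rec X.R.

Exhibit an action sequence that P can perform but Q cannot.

Reachable graph of P (6 states):
  u0 = rec X. b.(a.0)\{b} + (b.b.X + b.b.0) → ··b··> u1, ··b··> u2, ··b··> u3
  u1 = (a.0)\{b} → ··a··> u4
  u2 = b.(rec X. b.(a.0)\{b} + (b.b.X + b.b.0)) → ··b··> u0
  u3 = b.0 → ··b··> u5
  u4 = 0\{b} → (no moves)
  u5 = 0 → (no moves)
Reachable graph of Q (5 states):
  v0 = rec X. b.(b.0)\{b} + (b.b.X + b.b.0) → ··b··> v1, ··b··> v2, ··b··> v3
  v1 = (b.0)\{b} → (no moves)
  v2 = b.(rec X. b.(b.0)\{b} + (b.b.X + b.b.0)) → ··b··> v0
  v3 = b.0 → ··b··> v4
  v4 = 0 → (no moves)
Executing ba from P (initial set {u0}):
  after b @ step 1: {u1, u2, u3}
  after a @ step 2: {u4}
  P completes σ.
Executing ba from Q (initial set {v0}):
  after b @ step 1: {v1, v2, v3}
  after a @ step 2: ∅ (Q stuck)

ba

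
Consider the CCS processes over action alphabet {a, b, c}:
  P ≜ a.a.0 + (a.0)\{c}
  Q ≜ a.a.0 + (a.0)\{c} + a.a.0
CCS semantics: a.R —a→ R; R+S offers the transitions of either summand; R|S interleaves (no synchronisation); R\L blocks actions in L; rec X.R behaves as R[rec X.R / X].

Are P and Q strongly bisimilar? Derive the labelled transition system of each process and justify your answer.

LTS(P): 4 reachable states
  m0 = a.a.0 + (a.0)\{c} ⊢ —a→ m1, —a→ m2
  m1 = 0\{c} ⊢ ∅
  m2 = a.0 ⊢ —a→ m3
  m3 = 0 ⊢ ∅
LTS(Q): 4 reachable states
  n0 = a.a.0 + (a.0)\{c} + a.a.0 ⊢ —a→ n1, —a→ n2
  n1 = 0\{c} ⊢ ∅
  n2 = a.0 ⊢ —a→ n3
  n3 = 0 ⊢ ∅
Partition-refinement fixed point:
  B0 = {m0, n0}
  B1 = {m1, m3, n1, n3}
  B2 = {m2, n2}
m0 ∈ B0, n0 ∈ B0 → same block

YES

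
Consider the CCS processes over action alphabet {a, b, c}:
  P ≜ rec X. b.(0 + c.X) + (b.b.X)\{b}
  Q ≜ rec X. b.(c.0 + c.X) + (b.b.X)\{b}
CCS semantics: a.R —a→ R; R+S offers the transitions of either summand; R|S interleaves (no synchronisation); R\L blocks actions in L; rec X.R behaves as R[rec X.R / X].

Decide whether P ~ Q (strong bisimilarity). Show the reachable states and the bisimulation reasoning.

P's transition system — 2 states:
  p0 = rec X. b.(0 + c.X) + (b.b.X)\{b} | —b→ p1
  p1 = 0 + c.(rec X. b.(0 + c.X) + (b.b.X)\{b}) | —c→ p0
Q's transition system — 3 states:
  q0 = rec X. b.(c.0 + c.X) + (b.b.X)\{b} | —b→ q1
  q1 = c.0 + c.(rec X. b.(c.0 + c.X) + (b.b.X)\{b}) | —c→ q0, —c→ q2
  q2 = 0 | ·
Coarsest stable partition (strong bisimilarity classes):
  B0 = {p0}
  B1 = {p1}
  B2 = {q0}
  B3 = {q1}
  B4 = {q2}
p0 ∈ B0, q0 ∈ B2 → different blocks

NO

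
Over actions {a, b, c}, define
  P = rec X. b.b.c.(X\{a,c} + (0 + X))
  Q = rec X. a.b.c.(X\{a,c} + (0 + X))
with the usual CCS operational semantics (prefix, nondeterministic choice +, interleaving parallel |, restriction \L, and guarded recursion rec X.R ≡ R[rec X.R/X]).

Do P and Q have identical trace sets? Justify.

trace-distinct — witness ⟨b⟩

LTS(P): 6 reachable states
  p0 = rec X. b.b.c.(X\{a,c} + (0 + X)) :: —b→ p1
  p1 = b.c.((rec X. b.b.c.(X\{a,c} + (0 + X)))\{a,c} + (0 + (rec X. b.b.c.(X\{a,c} + (0 + X))))) :: —b→ p2
  p2 = c.((rec X. b.b.c.(X\{a,c} + (0 + X)))\{a,c} + (0 + (rec X. b.b.c.(X\{a,c} + (0 + X))))) :: —c→ p3
  p3 = (rec X. b.b.c.(X\{a,c} + (0 + X)))\{a,c} + (0 + (rec X. b.b.c.(X\{a,c} + (0 + X)))) :: —b→ p1, —b→ p4
  p4 = (b.c.((rec X. b.b.c.(X\{a,c} + (0 + X)))\{a,c} + (0 + (rec X. b.b.c.(X\{a,c} + (0 + X))))))\{a,c} :: —b→ p5
  p5 = (c.((rec X. b.b.c.(X\{a,c} + (0 + X)))\{a,c} + (0 + (rec X. b.b.c.(X\{a,c} + (0 + X))))))\{a,c} :: ·
LTS(Q): 4 reachable states
  q0 = rec X. a.b.c.(X\{a,c} + (0 + X)) :: —a→ q1
  q1 = b.c.((rec X. a.b.c.(X\{a,c} + (0 + X)))\{a,c} + (0 + (rec X. a.b.c.(X\{a,c} + (0 + X))))) :: —b→ q2
  q2 = c.((rec X. a.b.c.(X\{a,c} + (0 + X)))\{a,c} + (0 + (rec X. a.b.c.(X\{a,c} + (0 + X))))) :: —c→ q3
  q3 = (rec X. a.b.c.(X\{a,c} + (0 + X)))\{a,c} + (0 + (rec X. a.b.c.(X\{a,c} + (0 + X)))) :: —a→ q1
Trace ⟨b⟩ through P, begin at {p0}:
  after b @ step 1: {p1}
  — P admits the full trace.
Trace ⟨b⟩ through Q, begin at {q0}:
  after b @ step 1: no successor for Q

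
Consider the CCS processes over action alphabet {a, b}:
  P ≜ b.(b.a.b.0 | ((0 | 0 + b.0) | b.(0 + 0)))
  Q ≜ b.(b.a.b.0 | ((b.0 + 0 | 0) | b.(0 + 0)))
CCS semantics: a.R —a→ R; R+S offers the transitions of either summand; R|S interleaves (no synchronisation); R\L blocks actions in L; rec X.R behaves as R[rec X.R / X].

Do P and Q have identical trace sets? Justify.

YES

P's transition system — 17 states:
  s0 = b.(b.a.b.0 | ((0 | 0 + b.0) | b.(0 + 0))) has moves --b--▸ s1
  s1 = b.a.b.0 | ((0 | 0 + b.0) | b.(0 + 0)) has moves --b--▸ s2, --b--▸ s3, --b--▸ s4
  s2 = a.b.0 | ((0 | 0 + b.0) | b.(0 + 0)) has moves --a--▸ s5, --b--▸ s6, --b--▸ s7
  s3 = b.a.b.0 | ((0 | 0 + b.0) | (0 + 0)) has moves --b--▸ s6, --b--▸ s8
  s4 = b.a.b.0 | (0 | b.(0 + 0)) has moves --b--▸ s7, --b--▸ s8
  s5 = b.0 | ((0 | 0 + b.0) | b.(0 + 0)) has moves --b--▸ s10, --b--▸ s11, --b--▸ s9
  s6 = a.b.0 | ((0 | 0 + b.0) | (0 + 0)) has moves --a--▸ s10, --b--▸ s12
  s7 = a.b.0 | (0 | b.(0 + 0)) has moves --a--▸ s11, --b--▸ s12
  s8 = b.a.b.0 | (0 | (0 + 0)) has moves --b--▸ s12
  s9 = 0 | ((0 | 0 + b.0) | b.(0 + 0)) has moves --b--▸ s13, --b--▸ s14
  s10 = b.0 | ((0 | 0 + b.0) | (0 + 0)) has moves --b--▸ s13, --b--▸ s15
  s11 = b.0 | (0 | b.(0 + 0)) has moves --b--▸ s14, --b--▸ s15
  s12 = a.b.0 | (0 | (0 + 0)) has moves --a--▸ s15
  s13 = 0 | ((0 | 0 + b.0) | (0 + 0)) has moves --b--▸ s16
  s14 = 0 | (0 | b.(0 + 0)) has moves --b--▸ s16
  s15 = b.0 | (0 | (0 + 0)) has moves --b--▸ s16
  s16 = 0 | (0 | (0 + 0)) has moves stopped
Q's transition system — 17 states:
  t0 = b.(b.a.b.0 | ((b.0 + 0 | 0) | b.(0 + 0))) has moves --b--▸ t1
  t1 = b.a.b.0 | ((b.0 + 0 | 0) | b.(0 + 0)) has moves --b--▸ t2, --b--▸ t3, --b--▸ t4
  t2 = a.b.0 | ((b.0 + 0 | 0) | b.(0 + 0)) has moves --a--▸ t5, --b--▸ t6, --b--▸ t7
  t3 = b.a.b.0 | ((b.0 + 0 | 0) | (0 + 0)) has moves --b--▸ t6, --b--▸ t8
  t4 = b.a.b.0 | (0 | b.(0 + 0)) has moves --b--▸ t7, --b--▸ t8
  t5 = b.0 | ((b.0 + 0 | 0) | b.(0 + 0)) has moves --b--▸ t10, --b--▸ t11, --b--▸ t9
  t6 = a.b.0 | ((b.0 + 0 | 0) | (0 + 0)) has moves --a--▸ t10, --b--▸ t12
  t7 = a.b.0 | (0 | b.(0 + 0)) has moves --a--▸ t11, --b--▸ t12
  t8 = b.a.b.0 | (0 | (0 + 0)) has moves --b--▸ t12
  t9 = 0 | ((b.0 + 0 | 0) | b.(0 + 0)) has moves --b--▸ t13, --b--▸ t14
  t10 = b.0 | ((b.0 + 0 | 0) | (0 + 0)) has moves --b--▸ t13, --b--▸ t15
  t11 = b.0 | (0 | b.(0 + 0)) has moves --b--▸ t14, --b--▸ t15
  t12 = a.b.0 | (0 | (0 + 0)) has moves --a--▸ t15
  t13 = 0 | ((b.0 + 0 | 0) | (0 + 0)) has moves --b--▸ t16
  t14 = 0 | (0 | b.(0 + 0)) has moves --b--▸ t16
  t15 = b.0 | (0 | (0 + 0)) has moves --b--▸ t16
  t16 = 0 | (0 | (0 + 0)) has moves stopped
Coarsest stable partition (strong bisimilarity classes):
  B0 = {s0, t0}
  B1 = {s1, t1}
  B2 = {s2, t2}
  B3 = {s5, t5}
  B4 = {s10, s11, s9, t10, t11, t9}
  B5 = {s13, s14, s15, t13, t14, t15}
  B6 = {s16, t16}
  B7 = {s6, s7, t6, t7}
  B8 = {s12, t12}
  B9 = {s3, s4, t3, t4}
  B10 = {s8, t8}
s0 ∈ B0, t0 ∈ B0 → same block
Bisimilar ⇒ trace-equivalent.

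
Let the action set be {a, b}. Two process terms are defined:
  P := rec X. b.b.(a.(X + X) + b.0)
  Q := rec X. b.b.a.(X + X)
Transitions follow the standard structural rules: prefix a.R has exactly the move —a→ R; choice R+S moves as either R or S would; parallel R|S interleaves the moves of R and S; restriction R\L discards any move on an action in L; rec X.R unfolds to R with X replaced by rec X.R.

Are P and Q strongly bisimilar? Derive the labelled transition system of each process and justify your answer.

P ≁ Q

LTS(P): 5 reachable states
  m0 = rec X. b.b.(a.(X + X) + b.0) has moves =b=> m1
  m1 = b.(a.((rec X. b.b.(a.(X + X) + b.0)) + (rec X. b.b.(a.(X + X) + b.0))) + b.0) has moves =b=> m2
  m2 = a.((rec X. b.b.(a.(X + X) + b.0)) + (rec X. b.b.(a.(X + X) + b.0))) + b.0 has moves =a=> m3, =b=> m4
  m3 = (rec X. b.b.(a.(X + X) + b.0)) + (rec X. b.b.(a.(X + X) + b.0)) has moves =b=> m1
  m4 = 0 has moves stopped
LTS(Q): 4 reachable states
  n0 = rec X. b.b.a.(X + X) has moves =b=> n1
  n1 = b.a.((rec X. b.b.a.(X + X)) + (rec X. b.b.a.(X + X))) has moves =b=> n2
  n2 = a.((rec X. b.b.a.(X + X)) + (rec X. b.b.a.(X + X))) has moves =a=> n3
  n3 = (rec X. b.b.a.(X + X)) + (rec X. b.b.a.(X + X)) has moves =b=> n1
Partition-refinement fixed point:
  B0 = {m0, m3}
  B1 = {m1}
  B2 = {m2}
  B3 = {m4}
  B4 = {n0, n3}
  B5 = {n1}
  B6 = {n2}
m0 ∈ B0, n0 ∈ B4 → different blocks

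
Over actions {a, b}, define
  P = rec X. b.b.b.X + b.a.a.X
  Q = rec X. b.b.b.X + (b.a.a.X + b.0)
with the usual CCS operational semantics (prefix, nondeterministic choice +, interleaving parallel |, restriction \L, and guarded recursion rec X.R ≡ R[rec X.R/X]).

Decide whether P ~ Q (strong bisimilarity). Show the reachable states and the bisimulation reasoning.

P's transition system — 5 states:
  p0 = rec X. b.b.b.X + b.a.a.X has moves ··b··> p1, ··b··> p2
  p1 = a.a.(rec X. b.b.b.X + b.a.a.X) has moves ··a··> p3
  p2 = b.b.(rec X. b.b.b.X + b.a.a.X) has moves ··b··> p4
  p3 = a.(rec X. b.b.b.X + b.a.a.X) has moves ··a··> p0
  p4 = b.(rec X. b.b.b.X + b.a.a.X) has moves ··b··> p0
Q's transition system — 6 states:
  q0 = rec X. b.b.b.X + (b.a.a.X + b.0) has moves ··b··> q1, ··b··> q2, ··b··> q3
  q1 = 0 has moves ·
  q2 = a.a.(rec X. b.b.b.X + (b.a.a.X + b.0)) has moves ··a··> q4
  q3 = b.b.(rec X. b.b.b.X + (b.a.a.X + b.0)) has moves ··b··> q5
  q4 = a.(rec X. b.b.b.X + (b.a.a.X + b.0)) has moves ··a··> q0
  q5 = b.(rec X. b.b.b.X + (b.a.a.X + b.0)) has moves ··b··> q0
Coarsest stable partition (strong bisimilarity classes):
  B0 = {p0}
  B1 = {p1}
  B2 = {p3}
  B3 = {p2}
  B4 = {p4}
  B5 = {q0}
  B6 = {q3}
  B7 = {q5}
  B8 = {q1}
  B9 = {q2}
  B10 = {q4}
p0 ∈ B0, q0 ∈ B5 → different blocks

P ≁ Q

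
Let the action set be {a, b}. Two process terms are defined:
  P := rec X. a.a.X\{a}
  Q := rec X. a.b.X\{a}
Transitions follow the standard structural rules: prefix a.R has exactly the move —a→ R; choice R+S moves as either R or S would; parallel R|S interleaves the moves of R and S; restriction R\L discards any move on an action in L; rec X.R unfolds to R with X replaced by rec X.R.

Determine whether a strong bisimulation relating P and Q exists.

LTS(P): 3 reachable states
  m0 = rec X. a.a.X\{a} → ··a··> m1
  m1 = a.(rec X. a.a.X\{a})\{a} → ··a··> m2
  m2 = (rec X. a.a.X\{a})\{a} → ∅
LTS(Q): 3 reachable states
  n0 = rec X. a.b.X\{a} → ··a··> n1
  n1 = b.(rec X. a.b.X\{a})\{a} → ··b··> n2
  n2 = (rec X. a.b.X\{a})\{a} → ∅
Partition-refinement fixed point:
  B0 = {m0}
  B1 = {m1}
  B2 = {m2, n2}
  B3 = {n0}
  B4 = {n1}
m0 ∈ B0, n0 ∈ B3 → different blocks

not bisimilar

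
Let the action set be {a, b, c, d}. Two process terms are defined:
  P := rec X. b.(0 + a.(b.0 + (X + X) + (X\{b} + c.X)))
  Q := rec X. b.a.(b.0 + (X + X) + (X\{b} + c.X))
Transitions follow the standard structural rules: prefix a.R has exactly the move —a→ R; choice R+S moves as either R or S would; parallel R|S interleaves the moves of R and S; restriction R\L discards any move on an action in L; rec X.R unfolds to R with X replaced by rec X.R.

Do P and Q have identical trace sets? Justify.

YES

Reachable graph of P (4 states):
  s0 = rec X. b.(0 + a.(b.0 + (X + X) + (X\{b} + c.X))) has moves —b→ s1
  s1 = 0 + a.(b.0 + ((rec X. b.(0 + a.(b.0 + (X + X) + (X\{b} + c.X)))) + (rec X. b.(0 + a.(b.0 + (X + X) + (X\{b} + c.X))))) + ((rec X. b.(0 + a.(b.0 + (X + X) + (X\{b} + c.X))))\{b} + c.(rec X. b.(0 + a.(b.0 + (X + X) + (X\{b} + c.X)))))) has moves —a→ s2
  s2 = b.0 + ((rec X. b.(0 + a.(b.0 + (X + X) + (X\{b} + c.X)))) + (rec X. b.(0 + a.(b.0 + (X + X) + (X\{b} + c.X))))) + ((rec X. b.(0 + a.(b.0 + (X + X) + (X\{b} + c.X))))\{b} + c.(rec X. b.(0 + a.(b.0 + (X + X) + (X\{b} + c.X))))) has moves —b→ s1, —b→ s3, —c→ s0
  s3 = 0 has moves ∅
Reachable graph of Q (4 states):
  t0 = rec X. b.a.(b.0 + (X + X) + (X\{b} + c.X)) has moves —b→ t1
  t1 = a.(b.0 + ((rec X. b.a.(b.0 + (X + X) + (X\{b} + c.X))) + (rec X. b.a.(b.0 + (X + X) + (X\{b} + c.X)))) + ((rec X. b.a.(b.0 + (X + X) + (X\{b} + c.X)))\{b} + c.(rec X. b.a.(b.0 + (X + X) + (X\{b} + c.X))))) has moves —a→ t2
  t2 = b.0 + ((rec X. b.a.(b.0 + (X + X) + (X\{b} + c.X))) + (rec X. b.a.(b.0 + (X + X) + (X\{b} + c.X)))) + ((rec X. b.a.(b.0 + (X + X) + (X\{b} + c.X)))\{b} + c.(rec X. b.a.(b.0 + (X + X) + (X\{b} + c.X)))) has moves —b→ t1, —b→ t3, —c→ t0
  t3 = 0 has moves ∅
Bisimilarity quotient blocks:
  B0 = {s0, t0}
  B1 = {s1, t1}
  B2 = {s2, t2}
  B3 = {s3, t3}
s0 ∈ B0, t0 ∈ B0 → same block
Bisimilar ⇒ trace-equivalent.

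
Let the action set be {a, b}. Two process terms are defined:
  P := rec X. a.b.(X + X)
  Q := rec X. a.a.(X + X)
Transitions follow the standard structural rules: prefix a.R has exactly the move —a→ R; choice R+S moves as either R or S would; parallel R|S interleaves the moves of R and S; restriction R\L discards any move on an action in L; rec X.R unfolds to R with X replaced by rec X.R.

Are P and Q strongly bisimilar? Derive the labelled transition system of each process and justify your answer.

LTS(P): 3 reachable states
  s0 = rec X. a.b.(X + X) :: --a--▸ s1
  s1 = b.((rec X. a.b.(X + X)) + (rec X. a.b.(X + X))) :: --b--▸ s2
  s2 = (rec X. a.b.(X + X)) + (rec X. a.b.(X + X)) :: --a--▸ s1
LTS(Q): 3 reachable states
  t0 = rec X. a.a.(X + X) :: --a--▸ t1
  t1 = a.((rec X. a.a.(X + X)) + (rec X. a.a.(X + X))) :: --a--▸ t2
  t2 = (rec X. a.a.(X + X)) + (rec X. a.a.(X + X)) :: --a--▸ t1
Partition-refinement fixed point:
  B0 = {s0, s2}
  B1 = {s1}
  B2 = {t0, t1, t2}
s0 ∈ B0, t0 ∈ B2 → different blocks

NO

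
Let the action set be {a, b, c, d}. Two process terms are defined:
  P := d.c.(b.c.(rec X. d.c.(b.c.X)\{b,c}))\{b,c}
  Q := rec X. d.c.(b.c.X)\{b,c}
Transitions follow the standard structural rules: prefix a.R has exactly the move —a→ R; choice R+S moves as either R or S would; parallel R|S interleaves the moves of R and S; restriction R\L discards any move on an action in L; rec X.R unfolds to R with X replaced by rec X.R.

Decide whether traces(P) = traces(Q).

LTS(P): 3 reachable states
  p0 = d.c.(b.c.(rec X. d.c.(b.c.X)\{b,c}))\{b,c} has moves -d-> p1
  p1 = c.(b.c.(rec X. d.c.(b.c.X)\{b,c}))\{b,c} has moves -c-> p2
  p2 = (b.c.(rec X. d.c.(b.c.X)\{b,c}))\{b,c} has moves deadlocked
LTS(Q): 3 reachable states
  q0 = rec X. d.c.(b.c.X)\{b,c} has moves -d-> q1
  q1 = c.(b.c.(rec X. d.c.(b.c.X)\{b,c}))\{b,c} has moves -c-> q2
  q2 = (b.c.(rec X. d.c.(b.c.X)\{b,c}))\{b,c} has moves deadlocked
Partition-refinement fixed point:
  B0 = {p0, q0}
  B1 = {p1, q1}
  B2 = {p2, q2}
p0 ∈ B0, q0 ∈ B0 → same block
Bisimilar ⇒ trace-equivalent.

trace-equivalent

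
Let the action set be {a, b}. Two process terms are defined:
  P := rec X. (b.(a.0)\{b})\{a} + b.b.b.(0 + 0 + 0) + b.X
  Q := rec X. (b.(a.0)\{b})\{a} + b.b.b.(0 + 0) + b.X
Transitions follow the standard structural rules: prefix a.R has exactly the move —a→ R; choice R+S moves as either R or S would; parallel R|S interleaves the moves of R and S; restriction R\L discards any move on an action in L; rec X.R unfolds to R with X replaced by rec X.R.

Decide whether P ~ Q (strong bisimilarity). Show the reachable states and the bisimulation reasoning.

Reachable graph of P (5 states):
  p0 = rec X. (b.(a.0)\{b})\{a} + b.b.b.(0 + 0 + 0) + b.X ⊢ -b-> p0, -b-> p1, -b-> p2
  p1 = (a.0)\{b}\{a} ⊢ (no moves)
  p2 = b.b.(0 + 0 + 0) ⊢ -b-> p3
  p3 = b.(0 + 0 + 0) ⊢ -b-> p4
  p4 = 0 + 0 + 0 ⊢ (no moves)
Reachable graph of Q (5 states):
  q0 = rec X. (b.(a.0)\{b})\{a} + b.b.b.(0 + 0) + b.X ⊢ -b-> q0, -b-> q1, -b-> q2
  q1 = (a.0)\{b}\{a} ⊢ (no moves)
  q2 = b.b.(0 + 0) ⊢ -b-> q3
  q3 = b.(0 + 0) ⊢ -b-> q4
  q4 = 0 + 0 ⊢ (no moves)
Bisimilarity quotient blocks:
  B0 = {p0, q0}
  B1 = {p1, p4, q1, q4}
  B2 = {p2, q2}
  B3 = {p3, q3}
p0 ∈ B0, q0 ∈ B0 → same block

YES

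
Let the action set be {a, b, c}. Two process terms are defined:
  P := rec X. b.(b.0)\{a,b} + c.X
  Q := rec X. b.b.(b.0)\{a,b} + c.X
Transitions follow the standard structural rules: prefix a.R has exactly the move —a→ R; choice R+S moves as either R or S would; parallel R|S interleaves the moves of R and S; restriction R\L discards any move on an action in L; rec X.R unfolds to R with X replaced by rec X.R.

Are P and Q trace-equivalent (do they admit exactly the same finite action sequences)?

P's transition system — 2 states:
  u0 = rec X. b.(b.0)\{a,b} + c.X has moves =b=> u1, =c=> u0
  u1 = (b.0)\{a,b} has moves stopped
Q's transition system — 3 states:
  v0 = rec X. b.b.(b.0)\{a,b} + c.X has moves =b=> v1, =c=> v0
  v1 = b.(b.0)\{a,b} has moves =b=> v2
  v2 = (b.0)\{a,b} has moves stopped
Run σ = ⟨bb⟩ on Q: start {v0}
  after b @ step 1: {v1}
  after b @ step 2: {v2}
  ✓ Q
Run σ = ⟨bb⟩ on P: start {u0}
  after b @ step 1: {u1}
  after b @ step 2: no successor for P

trace-distinct — witness ⟨bb⟩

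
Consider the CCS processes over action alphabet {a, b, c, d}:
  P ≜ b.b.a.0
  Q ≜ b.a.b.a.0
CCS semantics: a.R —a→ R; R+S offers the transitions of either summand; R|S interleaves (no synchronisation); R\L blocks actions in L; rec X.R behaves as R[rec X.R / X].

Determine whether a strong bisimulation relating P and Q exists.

P ≁ Q

LTS(P): 4 reachable states
  s0 = b.b.a.0 | -b-> s1
  s1 = b.a.0 | -b-> s2
  s2 = a.0 | -a-> s3
  s3 = 0 | stopped
LTS(Q): 5 reachable states
  t0 = b.a.b.a.0 | -b-> t1
  t1 = a.b.a.0 | -a-> t2
  t2 = b.a.0 | -b-> t3
  t3 = a.0 | -a-> t4
  t4 = 0 | stopped
Coarsest stable partition (strong bisimilarity classes):
  B0 = {s0}
  B1 = {s1, t2}
  B2 = {s2, t3}
  B3 = {s3, t4}
  B4 = {t0}
  B5 = {t1}
s0 ∈ B0, t0 ∈ B4 → different blocks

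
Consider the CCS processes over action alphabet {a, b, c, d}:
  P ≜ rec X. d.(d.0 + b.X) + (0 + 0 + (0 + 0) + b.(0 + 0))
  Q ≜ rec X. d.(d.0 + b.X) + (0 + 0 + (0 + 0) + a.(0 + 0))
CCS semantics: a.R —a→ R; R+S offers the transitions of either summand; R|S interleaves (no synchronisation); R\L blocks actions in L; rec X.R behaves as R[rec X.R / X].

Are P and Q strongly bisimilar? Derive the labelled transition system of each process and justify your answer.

P ≁ Q

P's transition system — 4 states:
  u0 = rec X. d.(d.0 + b.X) + (0 + 0 + (0 + 0) + b.(0 + 0)) → ··b··> u1, ··d··> u2
  u1 = 0 + 0 → ·
  u2 = d.0 + b.(rec X. d.(d.0 + b.X) + (0 + 0 + (0 + 0) + b.(0 + 0))) → ··b··> u0, ··d··> u3
  u3 = 0 → ·
Q's transition system — 4 states:
  v0 = rec X. d.(d.0 + b.X) + (0 + 0 + (0 + 0) + a.(0 + 0)) → ··a··> v1, ··d··> v2
  v1 = 0 + 0 → ·
  v2 = d.0 + b.(rec X. d.(d.0 + b.X) + (0 + 0 + (0 + 0) + a.(0 + 0))) → ··b··> v0, ··d··> v3
  v3 = 0 → ·
Bisimilarity quotient blocks:
  B0 = {u0}
  B1 = {u2}
  B2 = {u1, u3, v1, v3}
  B3 = {v0}
  B4 = {v2}
u0 ∈ B0, v0 ∈ B3 → different blocks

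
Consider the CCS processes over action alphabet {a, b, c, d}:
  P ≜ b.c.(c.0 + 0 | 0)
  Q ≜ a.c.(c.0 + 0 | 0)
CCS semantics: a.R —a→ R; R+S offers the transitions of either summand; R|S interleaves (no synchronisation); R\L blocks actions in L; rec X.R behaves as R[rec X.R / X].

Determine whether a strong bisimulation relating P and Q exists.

LTS(P): 4 reachable states
  s0 = b.c.(c.0 + 0 | 0) → —b→ s1
  s1 = c.(c.0 + 0 | 0) → —c→ s2
  s2 = c.0 + 0 | 0 → —c→ s3
  s3 = 0 → (no moves)
LTS(Q): 4 reachable states
  t0 = a.c.(c.0 + 0 | 0) → —a→ t1
  t1 = c.(c.0 + 0 | 0) → —c→ t2
  t2 = c.0 + 0 | 0 → —c→ t3
  t3 = 0 → (no moves)
Bisimilarity quotient blocks:
  B0 = {s0}
  B1 = {s1, t1}
  B2 = {s2, t2}
  B3 = {s3, t3}
  B4 = {t0}
s0 ∈ B0, t0 ∈ B4 → different blocks

not bisimilar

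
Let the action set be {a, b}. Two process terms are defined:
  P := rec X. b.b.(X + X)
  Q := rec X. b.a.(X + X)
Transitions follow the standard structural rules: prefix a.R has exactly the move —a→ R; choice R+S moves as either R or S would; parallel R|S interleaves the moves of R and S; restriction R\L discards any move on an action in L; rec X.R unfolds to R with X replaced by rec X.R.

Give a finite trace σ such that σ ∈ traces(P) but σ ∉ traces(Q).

P's transition system — 3 states:
  m0 = rec X. b.b.(X + X) → --b--▸ m1
  m1 = b.((rec X. b.b.(X + X)) + (rec X. b.b.(X + X))) → --b--▸ m2
  m2 = (rec X. b.b.(X + X)) + (rec X. b.b.(X + X)) → --b--▸ m1
Q's transition system — 3 states:
  n0 = rec X. b.a.(X + X) → --b--▸ n1
  n1 = a.((rec X. b.a.(X + X)) + (rec X. b.a.(X + X))) → --a--▸ n2
  n2 = (rec X. b.a.(X + X)) + (rec X. b.a.(X + X)) → --b--▸ n1
Trace ⟨bb⟩ through P, begin at {m0}:
  after b @ step 1: {m1}
  after b @ step 2: {m2}
  ✓ P
Trace ⟨bb⟩ through Q, begin at {n0}:
  after b @ step 1: {n1}
  after b @ step 2: no successor for Q

bb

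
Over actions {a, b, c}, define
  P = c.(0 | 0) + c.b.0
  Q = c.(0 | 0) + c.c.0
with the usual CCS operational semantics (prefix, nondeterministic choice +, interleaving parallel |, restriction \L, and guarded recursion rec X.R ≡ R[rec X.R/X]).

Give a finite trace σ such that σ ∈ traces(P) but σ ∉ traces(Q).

cb

Reachable graph of P (4 states):
  u0 = c.(0 | 0) + c.b.0 ⊢ —c→ u1, —c→ u2
  u1 = 0 | 0 ⊢ ∅
  u2 = b.0 ⊢ —b→ u3
  u3 = 0 ⊢ ∅
Reachable graph of Q (4 states):
  v0 = c.(0 | 0) + c.c.0 ⊢ —c→ v1, —c→ v2
  v1 = 0 | 0 ⊢ ∅
  v2 = c.0 ⊢ —c→ v3
  v3 = 0 ⊢ ∅
Trace ⟨cb⟩ through P, begin at {u0}:
  step 1 (c): {u1, u2}
  step 2 (b): {u3}
  ✓ P
Trace ⟨cb⟩ through Q, begin at {v0}:
  step 1 (c): {v1, v2}
  step 2 (b): ∅  — Q cannot continue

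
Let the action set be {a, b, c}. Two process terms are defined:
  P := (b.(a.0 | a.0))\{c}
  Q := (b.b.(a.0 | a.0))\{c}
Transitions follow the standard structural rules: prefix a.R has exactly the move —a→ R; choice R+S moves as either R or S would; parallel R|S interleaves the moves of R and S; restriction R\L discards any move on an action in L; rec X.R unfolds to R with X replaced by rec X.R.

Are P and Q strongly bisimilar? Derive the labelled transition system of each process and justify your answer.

P ≁ Q

P's transition system — 5 states:
  u0 = (b.(a.0 | a.0))\{c} | =b=> u1
  u1 = (a.0 | a.0)\{c} | =a=> u2, =a=> u3
  u2 = (0 | a.0)\{c} | =a=> u4
  u3 = (a.0 | 0)\{c} | =a=> u4
  u4 = (0 | 0)\{c} | ∅
Q's transition system — 6 states:
  v0 = (b.b.(a.0 | a.0))\{c} | =b=> v1
  v1 = (b.(a.0 | a.0))\{c} | =b=> v2
  v2 = (a.0 | a.0)\{c} | =a=> v3, =a=> v4
  v3 = (0 | a.0)\{c} | =a=> v5
  v4 = (a.0 | 0)\{c} | =a=> v5
  v5 = (0 | 0)\{c} | ∅
Partition-refinement fixed point:
  B0 = {u0, v1}
  B1 = {u1, v2}
  B2 = {u2, u3, v3, v4}
  B3 = {u4, v5}
  B4 = {v0}
u0 ∈ B0, v0 ∈ B4 → different blocks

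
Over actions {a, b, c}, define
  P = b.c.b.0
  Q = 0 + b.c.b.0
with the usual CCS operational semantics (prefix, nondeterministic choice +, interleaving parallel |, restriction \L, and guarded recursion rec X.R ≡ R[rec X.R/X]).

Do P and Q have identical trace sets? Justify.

Reachable graph of P (4 states):
  u0 = b.c.b.0 has moves ··b··> u1
  u1 = c.b.0 has moves ··c··> u2
  u2 = b.0 has moves ··b··> u3
  u3 = 0 has moves (no moves)
Reachable graph of Q (4 states):
  v0 = 0 + b.c.b.0 has moves ··b··> v1
  v1 = c.b.0 has moves ··c··> v2
  v2 = b.0 has moves ··b··> v3
  v3 = 0 has moves (no moves)
Bisimilarity quotient blocks:
  B0 = {u0, v0}
  B1 = {u1, v1}
  B2 = {u2, v2}
  B3 = {u3, v3}
u0 ∈ B0, v0 ∈ B0 → same block
Bisimilar ⇒ trace-equivalent.

trace-equivalent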